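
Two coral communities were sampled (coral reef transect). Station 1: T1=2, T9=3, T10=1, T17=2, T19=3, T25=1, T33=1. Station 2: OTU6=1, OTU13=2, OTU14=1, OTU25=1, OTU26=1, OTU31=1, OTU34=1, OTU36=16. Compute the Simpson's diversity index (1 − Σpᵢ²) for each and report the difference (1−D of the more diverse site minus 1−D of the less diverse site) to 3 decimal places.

0.290

Station 1: N=13, proportions 0.15385, 0.23077, 0.07692, 0.15385, 0.23077, 0.07692, 0.07692, giving 1−D = 0.82840 (working shown to 5 dp, full precision carried).
Station 2: N=24, proportions 0.04167, 0.08333, 0.04167, 0.04167, 0.04167, 0.04167, 0.04167, 0.66667, giving 1−D = 0.53819.
Difference = |0.82840 − 0.53819| = 0.29021, i.e. 0.290 to 3 decimal places.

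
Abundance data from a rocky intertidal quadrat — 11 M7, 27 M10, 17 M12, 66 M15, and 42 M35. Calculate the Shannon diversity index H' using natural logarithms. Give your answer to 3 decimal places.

1.431

Total N = 11+27+17+66+42 = 163, so the proportions are 0.06748, 0.16564, 0.10429, 0.40491, 0.25767 (working shown to 5 dp, full precision carried).
Each pᵢ ln pᵢ term: 0.06748×(-2.69585)=-0.18193, 0.16564×(-1.79791)=-0.29781, 0.10429×(-2.26054)=-0.23576, 0.40491×(-0.90410)=-0.36608, 0.25767×(-1.35608)=-0.34942.
Sum = -1.43100, so H' = 1.431.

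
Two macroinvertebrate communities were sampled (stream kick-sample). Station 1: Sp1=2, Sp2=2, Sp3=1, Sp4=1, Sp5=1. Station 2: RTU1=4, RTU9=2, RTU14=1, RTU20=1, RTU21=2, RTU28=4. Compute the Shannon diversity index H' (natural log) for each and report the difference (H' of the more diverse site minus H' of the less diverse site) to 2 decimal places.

Station 1: N=7, proportions 0.2857, 0.2857, 0.1429, 0.1429, 0.1429, giving H' = 1.5498 (working shown to 4 dp, full precision carried).
Station 2: N=14, proportions 0.2857, 0.1429, 0.0714, 0.0714, 0.1429, 0.2857, giving H' = 1.6488.
Difference = |1.5498 − 1.6488| = 0.0990, i.e. 0.10 to 2 decimal places.

0.10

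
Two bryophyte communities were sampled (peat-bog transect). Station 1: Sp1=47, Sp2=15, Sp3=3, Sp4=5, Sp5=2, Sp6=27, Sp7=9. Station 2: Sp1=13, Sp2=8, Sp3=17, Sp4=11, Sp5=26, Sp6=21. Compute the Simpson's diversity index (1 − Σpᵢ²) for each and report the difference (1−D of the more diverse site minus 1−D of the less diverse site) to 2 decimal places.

0.09

Station 1: N=108, proportions 0.4352, 0.1389, 0.0278, 0.0463, 0.0185, 0.25, 0.0833, giving 1−D = 0.7186 (working shown to 4 dp, full precision carried).
Station 2: N=96, proportions 0.1354, 0.0833, 0.1771, 0.1146, 0.2708, 0.2188, giving 1−D = 0.8090.
Difference = |0.7186 − 0.8090| = 0.0904, i.e. 0.09 to 2 decimal places.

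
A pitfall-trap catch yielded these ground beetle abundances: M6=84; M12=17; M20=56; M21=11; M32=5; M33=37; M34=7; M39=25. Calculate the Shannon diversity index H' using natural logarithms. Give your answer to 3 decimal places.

Total N = 84+17+56+11+5+37+7+25 = 242, so the proportions are 0.34711, 0.07025, 0.2314, 0.04545, 0.02066, 0.15289, 0.02893, 0.10331 (working shown to 5 dp, full precision carried).
Each pᵢ ln pᵢ term: 0.34711×(-1.05812)=-0.36728, 0.07025×(-2.65572)=-0.18656, 0.2314×(-1.46359)=-0.33868, 0.04545×(-3.09104)=-0.14050, 0.02066×(-3.87950)=-0.08015, 0.15289×(-1.87802)=-0.28714, 0.02893×(-3.54303)=-0.10248, 0.10331×(-2.27006)=-0.23451.
Sum = -1.73731, so H' = 1.737.

1.737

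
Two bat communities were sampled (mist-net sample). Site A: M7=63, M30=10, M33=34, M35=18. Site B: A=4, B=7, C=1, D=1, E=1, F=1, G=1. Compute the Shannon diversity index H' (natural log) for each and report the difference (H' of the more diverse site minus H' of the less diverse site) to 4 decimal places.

0.3941

Site A: N=125, proportions 0.504, 0.08, 0.272, 0.144, giving H' = 1.180583 (working shown to 6 dp, full precision carried).
Site B: N=16, proportions 0.25, 0.4375, 0.0625, 0.0625, 0.0625, 0.0625, 0.0625, giving H' = 1.574679.
Difference = |1.180583 − 1.574679| = 0.394096, i.e. 0.3941 to 4 decimal places.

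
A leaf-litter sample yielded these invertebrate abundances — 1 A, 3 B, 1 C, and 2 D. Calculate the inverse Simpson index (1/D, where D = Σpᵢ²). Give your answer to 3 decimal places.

3.267

Total N = 1+3+1+2 = 7, so the proportions are 0.1428571, 0.4285714, 0.1428571, 0.2857143 (working shown to 7 dp, full precision carried).
D = 0.1428571² + 0.4285714² + 0.1428571² + 0.2857143² = 0.0204082 + 0.1836735 + 0.0204082 + 0.0816327 = 0.3061224.
So 1/D = 3.26667, i.e. 3.267 to 3 decimal places.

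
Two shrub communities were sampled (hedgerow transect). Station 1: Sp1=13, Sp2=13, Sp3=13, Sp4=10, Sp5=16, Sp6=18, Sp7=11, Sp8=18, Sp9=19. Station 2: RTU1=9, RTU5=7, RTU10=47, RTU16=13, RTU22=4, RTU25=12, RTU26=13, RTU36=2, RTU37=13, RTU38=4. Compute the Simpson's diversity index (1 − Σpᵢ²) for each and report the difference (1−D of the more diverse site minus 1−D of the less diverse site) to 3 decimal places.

0.081

Station 1: N=131, proportions 0.09924, 0.09924, 0.09924, 0.07634, 0.12214, 0.1374, 0.08397, 0.1374, 0.14504, giving 1−D = 0.88386 (working shown to 5 dp, full precision carried).
Station 2: N=124, proportions 0.07258, 0.05645, 0.37903, 0.10484, 0.03226, 0.09677, 0.10484, 0.01613, 0.10484, 0.03226, giving 1−D = 0.80320.
Difference = |0.88386 − 0.80320| = 0.08066, i.e. 0.081 to 3 decimal places.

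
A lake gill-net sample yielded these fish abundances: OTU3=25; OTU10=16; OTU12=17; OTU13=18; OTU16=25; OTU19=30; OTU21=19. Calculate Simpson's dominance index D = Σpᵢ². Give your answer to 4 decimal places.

Total N = 25+16+17+18+25+30+19 = 150, so the proportions are 0.166667, 0.106667, 0.113333, 0.12, 0.166667, 0.2, 0.126667 (working shown to 6 dp, full precision carried).
D = 0.166667² + 0.106667² + 0.113333² + 0.12² + 0.166667² + 0.2² + 0.126667² = 0.027778 + 0.011378 + 0.012844 + 0.014400 + 0.027778 + 0.040000 + 0.016044 = 0.150222.
To 4 decimal places, D = 0.1502.

0.1502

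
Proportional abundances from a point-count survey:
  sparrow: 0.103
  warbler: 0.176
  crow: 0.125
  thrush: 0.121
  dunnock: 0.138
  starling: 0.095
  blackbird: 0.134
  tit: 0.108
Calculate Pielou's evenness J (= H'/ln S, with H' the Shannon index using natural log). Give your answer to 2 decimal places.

H' = −Σ pᵢ ln pᵢ = −((-0.2341) + (-0.3058) + (-0.2599) + (-0.2555) + (-0.2733) + (-0.2236) + (-0.2693) + (-0.2404)) = 2.0620 (working shown to 4 dp, full precision carried).
With S = 8 species, ln S = 2.0794, so J = 2.0620/2.0794 = 0.9916, i.e. 0.99 to 2 decimal places.

0.99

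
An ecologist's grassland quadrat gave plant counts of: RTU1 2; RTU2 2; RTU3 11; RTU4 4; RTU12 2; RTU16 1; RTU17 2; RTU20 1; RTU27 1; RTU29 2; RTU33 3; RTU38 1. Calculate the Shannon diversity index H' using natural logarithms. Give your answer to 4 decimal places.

Total N = 2+2+11+4+2+1+2+1+1+2+3+1 = 32, so the proportions are 0.0625, 0.0625, 0.34375, 0.125, 0.0625, 0.03125, 0.0625, 0.03125, 0.03125, 0.0625, 0.09375, 0.03125 (working shown to 6 dp, full precision carried).
Each pᵢ ln pᵢ term: 0.0625×(-2.772589)=-0.173287, 0.0625×(-2.772589)=-0.173287, 0.34375×(-1.067841)=-0.367070, 0.125×(-2.079442)=-0.259930, 0.0625×(-2.772589)=-0.173287, 0.03125×(-3.465736)=-0.108304, 0.0625×(-2.772589)=-0.173287, 0.03125×(-3.465736)=-0.108304, 0.03125×(-3.465736)=-0.108304, 0.0625×(-2.772589)=-0.173287, 0.09375×(-2.367124)=-0.221918, 0.03125×(-3.465736)=-0.108304.
Sum = -2.148569, so H' = 2.1486.

2.1486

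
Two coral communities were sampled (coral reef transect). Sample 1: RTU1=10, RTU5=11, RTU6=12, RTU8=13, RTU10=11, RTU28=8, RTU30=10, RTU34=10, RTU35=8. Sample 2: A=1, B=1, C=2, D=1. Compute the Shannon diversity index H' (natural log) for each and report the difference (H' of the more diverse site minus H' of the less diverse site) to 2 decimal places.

Sample 1: N=93, proportions 0.1075, 0.1183, 0.129, 0.1398, 0.1183, 0.086, 0.1075, 0.1075, 0.086, giving H' = 2.1857 (working shown to 4 dp, full precision carried).
Sample 2: N=5, proportions 0.2, 0.2, 0.4, 0.2, giving H' = 1.3322.
Difference = |2.1857 − 1.3322| = 0.8535, i.e. 0.85 to 2 decimal places.

0.85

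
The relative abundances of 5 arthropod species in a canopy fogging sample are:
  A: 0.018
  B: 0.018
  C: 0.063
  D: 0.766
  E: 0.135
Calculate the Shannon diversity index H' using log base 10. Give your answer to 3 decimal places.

0.345

Each pᵢ log₁₀ pᵢ term (working shown to 5 dp, full precision carried): 0.018×(-1.74473)=-0.03141, 0.018×(-1.74473)=-0.03141, 0.063×(-1.20066)=-0.07564, 0.766×(-0.11577)=-0.08868, 0.135×(-0.86967)=-0.11740.
Sum = -0.34454, so H' = 0.345.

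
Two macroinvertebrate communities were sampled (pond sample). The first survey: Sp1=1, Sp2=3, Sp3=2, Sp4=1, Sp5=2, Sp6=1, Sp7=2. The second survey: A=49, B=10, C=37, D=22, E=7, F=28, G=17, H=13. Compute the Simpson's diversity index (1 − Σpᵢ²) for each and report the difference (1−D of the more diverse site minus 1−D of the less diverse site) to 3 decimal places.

0.002

The first survey: N=12, proportions 0.083333, 0.25, 0.166667, 0.083333, 0.166667, 0.083333, 0.166667, giving 1−D = 0.833333 (working shown to 6 dp, full precision carried).
The second survey: N=183, proportions 0.26776, 0.054645, 0.202186, 0.120219, 0.038251, 0.153005, 0.092896, 0.071038, giving 1−D = 0.831437.
Difference = |0.833333 − 0.831437| = 0.001896, i.e. 0.002 to 3 decimal places.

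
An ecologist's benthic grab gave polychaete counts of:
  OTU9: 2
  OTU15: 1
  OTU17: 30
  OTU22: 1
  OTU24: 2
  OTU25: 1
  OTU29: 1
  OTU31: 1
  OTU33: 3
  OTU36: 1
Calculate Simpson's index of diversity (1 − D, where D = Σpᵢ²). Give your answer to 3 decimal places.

0.501

Total N = 2+1+30+1+2+1+1+1+3+1 = 43, so the proportions are 0.04651, 0.02326, 0.69767, 0.02326, 0.04651, 0.02326, 0.02326, 0.02326, 0.06977, 0.02326 (working shown to 5 dp, full precision carried).
D = 0.04651² + 0.02326² + 0.69767² + 0.02326² + 0.04651² + 0.02326² + 0.02326² + 0.02326² + 0.06977² + 0.02326² = 0.00216 + 0.00054 + 0.48675 + 0.00054 + 0.00216 + 0.00054 + 0.00054 + 0.00054 + 0.00487 + 0.00054 = 0.49919.
So 1 − D = 0.50081, i.e. 0.501 to 3 decimal places.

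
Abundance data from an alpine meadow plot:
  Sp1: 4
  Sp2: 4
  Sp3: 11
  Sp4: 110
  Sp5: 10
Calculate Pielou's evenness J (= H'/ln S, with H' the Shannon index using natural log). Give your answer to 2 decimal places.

0.48

Total N = 4+4+11+110+10 = 139, so the proportions are 0.0288, 0.0288, 0.0791, 0.7914, 0.0719 (working shown to 4 dp, full precision carried).
H' = −Σ pᵢ ln pᵢ = −((-0.1021) + (-0.1021) + (-0.2007) + (-0.1852) + (-0.1893)) = 0.7795.
With S = 5 species, ln S = 1.6094, so J = 0.7795/1.6094 = 0.4843, i.e. 0.48 to 2 decimal places.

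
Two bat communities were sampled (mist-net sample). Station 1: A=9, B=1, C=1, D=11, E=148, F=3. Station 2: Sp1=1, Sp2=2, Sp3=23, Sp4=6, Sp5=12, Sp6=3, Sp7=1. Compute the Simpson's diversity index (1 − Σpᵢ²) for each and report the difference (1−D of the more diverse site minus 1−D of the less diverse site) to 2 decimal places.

0.42

Station 1: N=173, proportions 0.052023, 0.00578, 0.00578, 0.063584, 0.855491, 0.017341, giving 1−D = 0.261018 (working shown to 6 dp, full precision carried).
Station 2: N=48, proportions 0.020833, 0.041667, 0.479167, 0.125, 0.25, 0.0625, 0.020833, giving 1−D = 0.685764.
Difference = |0.261018 − 0.685764| = 0.424746, i.e. 0.42 to 2 decimal places.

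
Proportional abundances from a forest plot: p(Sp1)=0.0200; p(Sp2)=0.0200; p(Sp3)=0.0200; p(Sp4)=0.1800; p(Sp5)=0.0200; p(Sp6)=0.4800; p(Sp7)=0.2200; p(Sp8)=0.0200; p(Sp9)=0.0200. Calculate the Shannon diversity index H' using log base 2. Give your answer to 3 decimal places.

Each pᵢ log₂ pᵢ term (working shown to 5 dp, full precision carried): 0.02×(-5.64386)=-0.11288, 0.02×(-5.64386)=-0.11288, 0.02×(-5.64386)=-0.11288, 0.18×(-2.47393)=-0.44531, 0.02×(-5.64386)=-0.11288, 0.48×(-1.05889)=-0.50827, 0.22×(-2.18442)=-0.48057, 0.02×(-5.64386)=-0.11288, 0.02×(-5.64386)=-0.11288.
Sum = -2.11141, so H' = 2.111.

2.111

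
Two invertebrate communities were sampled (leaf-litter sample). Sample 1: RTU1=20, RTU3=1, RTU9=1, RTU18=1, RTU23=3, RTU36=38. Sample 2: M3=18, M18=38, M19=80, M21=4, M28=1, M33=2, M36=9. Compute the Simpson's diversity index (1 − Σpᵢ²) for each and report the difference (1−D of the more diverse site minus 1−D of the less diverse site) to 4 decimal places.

0.0952

Sample 1: N=64, proportions 0.3125, 0.015625, 0.015625, 0.015625, 0.046875, 0.59375, giving 1−D = 0.546875 (working shown to 6 dp, full precision carried).
Sample 2: N=152, proportions 0.118421, 0.25, 0.526316, 0.026316, 0.006579, 0.013158, 0.059211, giving 1−D = 0.642053.
Difference = |0.546875 − 0.642053| = 0.095178, i.e. 0.0952 to 4 decimal places.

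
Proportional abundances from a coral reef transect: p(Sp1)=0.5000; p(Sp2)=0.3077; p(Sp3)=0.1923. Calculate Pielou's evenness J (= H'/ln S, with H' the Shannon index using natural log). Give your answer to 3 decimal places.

0.934

H' = −Σ pᵢ ln pᵢ = −((-0.34657) + (-0.36266) + (-0.31704)) = 1.02628 (working shown to 5 dp, full precision carried).
With S = 3 species, ln S = 1.09861, so J = 1.02628/1.09861 = 0.93416, i.e. 0.934 to 3 decimal places.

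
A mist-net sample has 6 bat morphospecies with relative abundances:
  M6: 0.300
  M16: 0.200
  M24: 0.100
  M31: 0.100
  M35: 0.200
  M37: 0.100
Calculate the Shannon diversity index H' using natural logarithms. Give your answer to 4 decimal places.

1.6957

Each pᵢ ln pᵢ term (working shown to 6 dp, full precision carried): 0.3×(-1.203973)=-0.361192, 0.2×(-1.609438)=-0.321888, 0.1×(-2.302585)=-0.230259, 0.1×(-2.302585)=-0.230259, 0.2×(-1.609438)=-0.321888, 0.1×(-2.302585)=-0.230259.
Sum = -1.695743, so H' = 1.6957.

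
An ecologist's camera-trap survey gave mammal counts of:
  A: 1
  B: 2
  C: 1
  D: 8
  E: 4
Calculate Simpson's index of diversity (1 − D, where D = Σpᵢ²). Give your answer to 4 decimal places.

0.6641

Total N = 1+2+1+8+4 = 16, so the proportions are 0.0625, 0.125, 0.0625, 0.5, 0.25 (working shown to 6 dp, full precision carried).
D = 0.0625² + 0.125² + 0.0625² + 0.5² + 0.25² = 0.003906 + 0.015625 + 0.003906 + 0.250000 + 0.062500 = 0.335938.
So 1 − D = 0.664062, i.e. 0.6641 to 4 decimal places.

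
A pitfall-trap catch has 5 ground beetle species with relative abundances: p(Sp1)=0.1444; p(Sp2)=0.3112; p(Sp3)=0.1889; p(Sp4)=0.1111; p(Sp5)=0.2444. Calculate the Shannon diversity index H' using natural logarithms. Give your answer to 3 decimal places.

1.546

Each pᵢ ln pᵢ term (working shown to 5 dp, full precision carried): 0.1444×(-1.93517)=-0.27944, 0.3112×(-1.16732)=-0.36327, 0.1889×(-1.66654)=-0.31481, 0.1111×(-2.19732)=-0.24412, 0.2444×(-1.40895)=-0.34435.
Sum = -1.54599, so H' = 1.546.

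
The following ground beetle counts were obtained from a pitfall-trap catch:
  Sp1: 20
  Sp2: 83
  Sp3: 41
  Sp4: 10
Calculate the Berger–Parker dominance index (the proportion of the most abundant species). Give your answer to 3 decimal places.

0.539

Total N = 20+83+41+10 = 154, so the proportions are 0.12987, 0.53896, 0.26623, 0.06494 (working shown to 5 dp, full precision carried).
The largest proportion is 0.53896, i.e. d = 0.539 to 3 decimal places.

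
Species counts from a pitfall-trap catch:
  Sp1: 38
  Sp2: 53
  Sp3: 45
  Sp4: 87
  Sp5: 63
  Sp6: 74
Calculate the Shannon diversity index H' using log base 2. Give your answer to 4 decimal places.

Total N = 38+53+45+87+63+74 = 360, so the proportions are 0.105556, 0.147222, 0.125, 0.241667, 0.175, 0.205556 (working shown to 6 dp, full precision carried).
Each pᵢ log₂ pᵢ term: 0.105556×(-3.243926)=-0.342414, 0.147222×(-2.763933)=-0.406912, 0.125×(-3.000000)=-0.375000, 0.241667×(-2.048910)=-0.495153, 0.175×(-2.514573)=-0.440050, 0.205556×(-2.282400)=-0.469160.
Sum = -2.528690, so H' = 2.5287.

2.5287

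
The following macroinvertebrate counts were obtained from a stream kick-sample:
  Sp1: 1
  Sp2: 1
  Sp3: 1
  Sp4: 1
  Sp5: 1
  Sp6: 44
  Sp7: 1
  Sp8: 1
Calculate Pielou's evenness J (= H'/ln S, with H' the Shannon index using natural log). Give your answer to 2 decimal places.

Total N = 1+1+1+1+1+44+1+1 = 51, so the proportions are 0.0196, 0.0196, 0.0196, 0.0196, 0.0196, 0.8627, 0.0196, 0.0196 (working shown to 4 dp, full precision carried).
H' = −Σ pᵢ ln pᵢ = −((-0.0771) + (-0.0771) + (-0.0771) + (-0.0771) + (-0.0771) + (-0.1274) + (-0.0771) + (-0.0771)) = 0.6670.
With S = 8 species, ln S = 2.0794, so J = 0.6670/2.0794 = 0.3208, i.e. 0.32 to 2 decimal places.

0.32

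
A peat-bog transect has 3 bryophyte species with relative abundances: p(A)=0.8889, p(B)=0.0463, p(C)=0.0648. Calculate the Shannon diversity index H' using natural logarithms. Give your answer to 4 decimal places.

Each pᵢ ln pᵢ term (working shown to 6 dp, full precision carried): 0.8889×(-0.117771)=-0.104686, 0.0463×(-3.072613)=-0.142262, 0.0648×(-2.736450)=-0.177322.
Sum = -0.424270, so H' = 0.4243.

0.4243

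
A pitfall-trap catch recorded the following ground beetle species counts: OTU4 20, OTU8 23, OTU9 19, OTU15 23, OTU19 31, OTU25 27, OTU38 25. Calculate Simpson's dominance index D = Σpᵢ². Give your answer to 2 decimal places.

0.15

Total N = 20+23+19+23+31+27+25 = 168, so the proportions are 0.119, 0.1369, 0.1131, 0.1369, 0.1845, 0.1607, 0.1488 (working shown to 4 dp, full precision carried).
D = 0.119² + 0.1369² + 0.1131² + 0.1369² + 0.1845² + 0.1607² + 0.1488² = 0.0142 + 0.0187 + 0.0128 + 0.0187 + 0.0340 + 0.0258 + 0.0221 = 0.1465.
To 2 decimal places, D = 0.15.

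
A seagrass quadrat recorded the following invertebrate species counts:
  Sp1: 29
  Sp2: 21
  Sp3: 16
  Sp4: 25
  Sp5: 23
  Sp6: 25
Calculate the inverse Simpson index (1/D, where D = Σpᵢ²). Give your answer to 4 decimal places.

Total N = 29+21+16+25+23+25 = 139, so the proportions are 0.20863309, 0.15107914, 0.11510791, 0.17985612, 0.16546763, 0.17985612 (working shown to 8 dp, full precision carried).
D = 0.20863309² + 0.15107914² + 0.11510791² + 0.17985612² + 0.16546763² + 0.17985612² = 0.04352777 + 0.02282491 + 0.01324983 + 0.03234822 + 0.02737954 + 0.03234822 = 0.17167848.
So 1/D = 5.824842, i.e. 5.8248 to 4 decimal places.

5.8248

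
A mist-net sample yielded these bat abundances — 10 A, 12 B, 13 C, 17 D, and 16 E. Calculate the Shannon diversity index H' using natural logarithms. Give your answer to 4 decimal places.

1.5913

Total N = 10+12+13+17+16 = 68, so the proportions are 0.147059, 0.176471, 0.191176, 0.25, 0.235294 (working shown to 6 dp, full precision carried).
Each pᵢ ln pᵢ term: 0.147059×(-1.916923)=-0.281900, 0.176471×(-1.734601)=-0.306106, 0.191176×(-1.654558)=-0.316313, 0.25×(-1.386294)=-0.346574, 0.235294×(-1.446919)=-0.340452.
Sum = -1.591344, so H' = 1.5913.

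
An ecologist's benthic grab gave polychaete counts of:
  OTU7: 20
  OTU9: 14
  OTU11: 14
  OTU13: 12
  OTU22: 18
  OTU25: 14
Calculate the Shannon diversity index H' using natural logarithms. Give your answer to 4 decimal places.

1.7761

Total N = 20+14+14+12+18+14 = 92, so the proportions are 0.217391, 0.152174, 0.152174, 0.130435, 0.195652, 0.152174 (working shown to 6 dp, full precision carried).
Each pᵢ ln pᵢ term: 0.217391×(-1.526056)=-0.331751, 0.152174×(-1.882731)=-0.286503, 0.152174×(-1.882731)=-0.286503, 0.130435×(-2.036882)=-0.265680, 0.195652×(-1.631417)=-0.319190, 0.152174×(-1.882731)=-0.286503.
Sum = -1.776130, so H' = 1.7761.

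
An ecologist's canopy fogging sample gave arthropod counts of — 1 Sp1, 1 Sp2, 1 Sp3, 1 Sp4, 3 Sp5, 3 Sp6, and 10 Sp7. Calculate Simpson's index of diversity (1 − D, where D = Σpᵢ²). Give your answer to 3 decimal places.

0.695

Total N = 1+1+1+1+3+3+10 = 20, so the proportions are 0.05, 0.05, 0.05, 0.05, 0.15, 0.15, 0.5 (working shown to 5 dp, full precision carried).
D = 0.05² + 0.05² + 0.05² + 0.05² + 0.15² + 0.15² + 0.5² = 0.00250 + 0.00250 + 0.00250 + 0.00250 + 0.02250 + 0.02250 + 0.25000 = 0.30500.
So 1 − D = 0.69500, i.e. 0.695 to 3 decimal places.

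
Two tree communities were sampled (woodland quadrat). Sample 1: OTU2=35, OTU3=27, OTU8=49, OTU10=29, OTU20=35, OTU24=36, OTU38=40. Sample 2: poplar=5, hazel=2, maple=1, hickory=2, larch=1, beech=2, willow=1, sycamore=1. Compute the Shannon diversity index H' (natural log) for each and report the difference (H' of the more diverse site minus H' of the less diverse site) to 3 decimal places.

Sample 1: N=251, proportions 0.13944, 0.10757, 0.19522, 0.11554, 0.13944, 0.14343, 0.15936, giving H' = 1.92874 (working shown to 5 dp, full precision carried).
Sample 2: N=15, proportions 0.33333, 0.13333, 0.06667, 0.13333, 0.06667, 0.13333, 0.06667, 0.06667, giving H' = 1.89431.
Difference = |1.92874 − 1.89431| = 0.03443, i.e. 0.034 to 3 decimal places.

0.034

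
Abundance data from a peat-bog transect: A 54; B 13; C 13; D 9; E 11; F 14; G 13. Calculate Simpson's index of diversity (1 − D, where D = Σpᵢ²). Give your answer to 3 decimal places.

Total N = 54+13+13+9+11+14+13 = 127, so the proportions are 0.4252, 0.10236, 0.10236, 0.07087, 0.08661, 0.11024, 0.10236 (working shown to 5 dp, full precision carried).
D = 0.4252² + 0.10236² + 0.10236² + 0.07087² + 0.08661² + 0.11024² + 0.10236² = 0.18079 + 0.01048 + 0.01048 + 0.00502 + 0.00750 + 0.01215 + 0.01048 = 0.23690.
So 1 − D = 0.76310, i.e. 0.763 to 3 decimal places.

0.763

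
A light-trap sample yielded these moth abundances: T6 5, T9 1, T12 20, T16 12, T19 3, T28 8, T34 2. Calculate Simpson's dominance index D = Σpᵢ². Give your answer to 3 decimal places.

0.249

Total N = 5+1+20+12+3+8+2 = 51, so the proportions are 0.09804, 0.01961, 0.39216, 0.23529, 0.05882, 0.15686, 0.03922 (working shown to 5 dp, full precision carried).
D = 0.09804² + 0.01961² + 0.39216² + 0.23529² + 0.05882² + 0.15686² + 0.03922² = 0.00961 + 0.00038 + 0.15379 + 0.05536 + 0.00346 + 0.02461 + 0.00154 = 0.24875.
To 3 decimal places, D = 0.249.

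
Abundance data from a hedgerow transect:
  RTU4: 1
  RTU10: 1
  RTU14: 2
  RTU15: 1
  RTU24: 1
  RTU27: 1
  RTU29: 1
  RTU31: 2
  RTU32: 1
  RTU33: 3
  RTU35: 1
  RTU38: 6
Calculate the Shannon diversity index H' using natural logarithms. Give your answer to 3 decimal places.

Total N = 1+1+2+1+1+1+1+2+1+3+1+6 = 21, so the proportions are 0.04762, 0.04762, 0.09524, 0.04762, 0.04762, 0.04762, 0.04762, 0.09524, 0.04762, 0.14286, 0.04762, 0.28571 (working shown to 5 dp, full precision carried).
Each pᵢ ln pᵢ term: 0.04762×(-3.04452)=-0.14498, 0.04762×(-3.04452)=-0.14498, 0.09524×(-2.35138)=-0.22394, 0.04762×(-3.04452)=-0.14498, 0.04762×(-3.04452)=-0.14498, 0.04762×(-3.04452)=-0.14498, 0.04762×(-3.04452)=-0.14498, 0.09524×(-2.35138)=-0.22394, 0.04762×(-3.04452)=-0.14498, 0.14286×(-1.94591)=-0.27799, 0.04762×(-3.04452)=-0.14498, 0.28571×(-1.25276)=-0.35793.
Sum = -2.24362, so H' = 2.244.

2.244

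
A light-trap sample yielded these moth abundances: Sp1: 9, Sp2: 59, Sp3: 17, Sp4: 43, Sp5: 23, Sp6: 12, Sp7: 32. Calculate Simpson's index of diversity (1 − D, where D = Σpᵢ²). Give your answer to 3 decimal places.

Total N = 9+59+17+43+23+12+32 = 195, so the proportions are 0.04615, 0.30256, 0.08718, 0.22051, 0.11795, 0.06154, 0.1641 (working shown to 5 dp, full precision carried).
D = 0.04615² + 0.30256² + 0.08718² + 0.22051² + 0.11795² + 0.06154² + 0.1641² = 0.00213 + 0.09155 + 0.00760 + 0.04863 + 0.01391 + 0.00379 + 0.02693 = 0.19453.
So 1 − D = 0.80547, i.e. 0.805 to 3 decimal places.

0.805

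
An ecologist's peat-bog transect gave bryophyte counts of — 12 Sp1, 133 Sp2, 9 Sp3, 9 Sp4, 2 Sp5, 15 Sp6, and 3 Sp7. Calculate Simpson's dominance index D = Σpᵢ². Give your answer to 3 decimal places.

0.544

Total N = 12+133+9+9+2+15+3 = 183, so the proportions are 0.06557, 0.72678, 0.04918, 0.04918, 0.01093, 0.08197, 0.01639 (working shown to 5 dp, full precision carried).
D = 0.06557² + 0.72678² + 0.04918² + 0.04918² + 0.01093² + 0.08197² + 0.01639² = 0.00430 + 0.52820 + 0.00242 + 0.00242 + 0.00012 + 0.00672 + 0.00027 = 0.54445.
To 3 decimal places, D = 0.544.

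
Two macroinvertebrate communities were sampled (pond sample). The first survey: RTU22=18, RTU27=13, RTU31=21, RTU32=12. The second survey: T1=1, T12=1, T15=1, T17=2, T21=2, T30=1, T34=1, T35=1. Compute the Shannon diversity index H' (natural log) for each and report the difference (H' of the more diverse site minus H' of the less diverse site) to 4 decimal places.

0.6653

The first survey: N=64, proportions 0.28125, 0.203125, 0.328125, 0.1875, giving H' = 1.360057 (working shown to 6 dp, full precision carried).
The second survey: N=10, proportions 0.1, 0.1, 0.1, 0.2, 0.2, 0.1, 0.1, 0.1, giving H' = 2.025326.
Difference = |1.360057 − 2.025326| = 0.665269, i.e. 0.6653 to 4 decimal places.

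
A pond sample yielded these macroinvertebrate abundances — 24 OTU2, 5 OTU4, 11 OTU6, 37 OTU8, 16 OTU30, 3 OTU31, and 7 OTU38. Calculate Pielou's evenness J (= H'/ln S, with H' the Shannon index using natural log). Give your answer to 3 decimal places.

Total N = 24+5+11+37+16+3+7 = 103, so the proportions are 0.23301, 0.04854, 0.1068, 0.35922, 0.15534, 0.02913, 0.06796 (working shown to 5 dp, full precision carried).
H' = −Σ pᵢ ln pᵢ = −((-0.33942) + (-0.14686) + (-0.23889) + (-0.36778) + (-0.28926) + (-0.10299) + (-0.18274)) = 1.66793.
With S = 7 species, ln S = 1.94591, so J = 1.66793/1.94591 = 0.85715, i.e. 0.857 to 3 decimal places.

0.857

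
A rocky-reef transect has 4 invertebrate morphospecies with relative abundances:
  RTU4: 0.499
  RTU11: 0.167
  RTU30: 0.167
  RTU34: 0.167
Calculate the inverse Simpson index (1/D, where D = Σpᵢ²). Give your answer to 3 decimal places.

D = 0.499² + 0.167² + 0.167² + 0.167² = 0.249001 + 0.027889 + 0.027889 + 0.027889 = 0.332668 (working shown to 6 dp, full precision carried).
So 1/D = 3.00600, i.e. 3.006 to 3 decimal places.

3.006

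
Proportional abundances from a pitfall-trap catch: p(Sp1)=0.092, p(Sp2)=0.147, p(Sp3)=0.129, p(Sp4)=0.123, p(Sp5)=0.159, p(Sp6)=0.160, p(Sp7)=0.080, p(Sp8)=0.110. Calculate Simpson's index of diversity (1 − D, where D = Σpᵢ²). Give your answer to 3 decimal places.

0.869

D = 0.092² + 0.147² + 0.129² + 0.123² + 0.159² + 0.16² + 0.08² + 0.11² = 0.00846 + 0.02161 + 0.01664 + 0.01513 + 0.02528 + 0.02560 + 0.00640 + 0.01210 = 0.13122 (working shown to 5 dp, full precision carried).
So 1 − D = 0.86878, i.e. 0.869 to 3 decimal places.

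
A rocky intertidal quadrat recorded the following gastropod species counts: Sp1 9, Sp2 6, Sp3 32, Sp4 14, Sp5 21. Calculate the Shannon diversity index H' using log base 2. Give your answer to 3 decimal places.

2.094

Total N = 9+6+32+14+21 = 82, so the proportions are 0.10976, 0.07317, 0.39024, 0.17073, 0.2561 (working shown to 5 dp, full precision carried).
Each pᵢ log₂ pᵢ term: 0.10976×(-3.18763)=-0.34986, 0.07317×(-3.77259)=-0.27604, 0.39024×(-1.35755)=-0.52978, 0.17073×(-2.55020)=-0.43540, 0.2561×(-1.96523)=-0.50329.
Sum = -2.09437, so H' = 2.094.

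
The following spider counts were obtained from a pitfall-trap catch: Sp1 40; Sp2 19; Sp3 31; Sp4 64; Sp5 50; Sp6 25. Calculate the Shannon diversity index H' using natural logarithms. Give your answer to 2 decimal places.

1.71

Total N = 40+19+31+64+50+25 = 229, so the proportions are 0.1747, 0.083, 0.1354, 0.2795, 0.2183, 0.1092 (working shown to 4 dp, full precision carried).
Each pᵢ ln pᵢ term: 0.1747×(-1.7448)=-0.3048, 0.083×(-2.4893)=-0.2065, 0.1354×(-1.9997)=-0.2707, 0.2795×(-1.2748)=-0.3563, 0.2183×(-1.5217)=-0.3322, 0.1092×(-2.2148)=-0.2418.
Sum = -1.7123, so H' = 1.71.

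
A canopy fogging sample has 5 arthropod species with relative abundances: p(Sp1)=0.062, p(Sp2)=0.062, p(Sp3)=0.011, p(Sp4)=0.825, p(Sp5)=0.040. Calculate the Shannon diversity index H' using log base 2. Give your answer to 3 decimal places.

0.984

Each pᵢ log₂ pᵢ term (working shown to 5 dp, full precision carried): 0.062×(-4.01159)=-0.24872, 0.062×(-4.01159)=-0.24872, 0.011×(-6.50635)=-0.07157, 0.825×(-0.27753)=-0.22897, 0.04×(-4.64386)=-0.18575.
Sum = -0.98373, so H' = 0.984.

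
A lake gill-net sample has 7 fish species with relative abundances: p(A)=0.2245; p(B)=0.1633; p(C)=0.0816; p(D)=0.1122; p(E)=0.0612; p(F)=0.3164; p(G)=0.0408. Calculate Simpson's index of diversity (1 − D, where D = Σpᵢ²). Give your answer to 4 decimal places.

D = 0.2245² + 0.1633² + 0.0816² + 0.1122² + 0.0612² + 0.3164² + 0.0408² = 0.050400 + 0.026667 + 0.006659 + 0.012589 + 0.003745 + 0.100109 + 0.001665 = 0.201834 (working shown to 6 dp, full precision carried).
So 1 − D = 0.798166, i.e. 0.7982 to 4 decimal places.

0.7982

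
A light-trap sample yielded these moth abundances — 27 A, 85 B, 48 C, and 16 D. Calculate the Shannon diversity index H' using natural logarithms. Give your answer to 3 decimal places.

1.211

Total N = 27+85+48+16 = 176, so the proportions are 0.15341, 0.48295, 0.27273, 0.09091 (working shown to 5 dp, full precision carried).
Each pᵢ ln pᵢ term: 0.15341×(-1.87465)=-0.28759, 0.48295×(-0.72783)=-0.35151, 0.27273×(-1.29928)=-0.35435, 0.09091×(-2.39790)=-0.21799.
Sum = -1.21144, so H' = 1.211.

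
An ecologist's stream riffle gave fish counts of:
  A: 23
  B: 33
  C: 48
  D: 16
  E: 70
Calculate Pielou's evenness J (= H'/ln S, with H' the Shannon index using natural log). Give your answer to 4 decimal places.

0.9217

Total N = 23+33+48+16+70 = 190, so the proportions are 0.121053, 0.173684, 0.252632, 0.084211, 0.368421 (working shown to 6 dp, full precision carried).
H' = −Σ pᵢ ln pᵢ = −((-0.255606) + (-0.304037) + (-0.347576) + (-0.208374) + (-0.367879)) = 1.483472.
With S = 5 species, ln S = 1.609438, so J = 1.483472/1.609438 = 0.921733, i.e. 0.9217 to 4 decimal places.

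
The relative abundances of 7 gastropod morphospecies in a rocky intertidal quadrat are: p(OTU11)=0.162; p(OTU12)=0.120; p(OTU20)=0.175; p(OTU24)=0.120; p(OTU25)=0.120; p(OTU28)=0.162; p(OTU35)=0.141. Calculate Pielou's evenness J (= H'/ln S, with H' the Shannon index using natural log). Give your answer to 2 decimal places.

H' = −Σ pᵢ ln pᵢ = −((-0.2949) + (-0.2544) + (-0.3050) + (-0.2544) + (-0.2544) + (-0.2949) + (-0.2762)) = 1.9343 (working shown to 4 dp, full precision carried).
With S = 7 species, ln S = 1.9459, so J = 1.9343/1.9459 = 0.9940, i.e. 0.99 to 2 decimal places.

0.99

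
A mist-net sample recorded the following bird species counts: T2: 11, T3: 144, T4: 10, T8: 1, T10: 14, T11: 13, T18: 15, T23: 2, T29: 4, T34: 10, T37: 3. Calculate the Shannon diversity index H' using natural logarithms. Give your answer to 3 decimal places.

Total N = 11+144+10+1+14+13+15+2+4+10+3 = 227, so the proportions are 0.04846, 0.63436, 0.04405, 0.00441, 0.06167, 0.05727, 0.06608, 0.00881, 0.01762, 0.04405, 0.01322 (working shown to 5 dp, full precision carried).
Each pᵢ ln pᵢ term: 0.04846×(-3.02705)=-0.14669, 0.63436×(-0.45514)=-0.28872, 0.04405×(-3.12236)=-0.13755, 0.00441×(-5.42495)=-0.02390, 0.06167×(-2.78589)=-0.17182, 0.05727×(-2.86000)=-0.16379, 0.06608×(-2.71690)=-0.17953, 0.00881×(-4.73180)=-0.04169, 0.01762×(-4.03866)=-0.07117, 0.04405×(-3.12236)=-0.13755, 0.01322×(-4.32634)=-0.05718.
Sum = -1.41957, so H' = 1.420.

1.420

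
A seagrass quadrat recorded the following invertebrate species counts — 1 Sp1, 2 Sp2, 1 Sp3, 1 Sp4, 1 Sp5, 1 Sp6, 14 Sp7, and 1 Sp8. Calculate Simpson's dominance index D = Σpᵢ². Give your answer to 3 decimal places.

Total N = 1+2+1+1+1+1+14+1 = 22, so the proportions are 0.04545, 0.09091, 0.04545, 0.04545, 0.04545, 0.04545, 0.63636, 0.04545 (working shown to 5 dp, full precision carried).
D = 0.04545² + 0.09091² + 0.04545² + 0.04545² + 0.04545² + 0.04545² + 0.63636² + 0.04545² = 0.00207 + 0.00826 + 0.00207 + 0.00207 + 0.00207 + 0.00207 + 0.40496 + 0.00207 = 0.42562.
To 3 decimal places, D = 0.426.

0.426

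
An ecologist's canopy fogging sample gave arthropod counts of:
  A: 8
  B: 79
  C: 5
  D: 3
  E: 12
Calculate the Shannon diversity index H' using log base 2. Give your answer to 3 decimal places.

Total N = 8+79+5+3+12 = 107, so the proportions are 0.07477, 0.73832, 0.04673, 0.02804, 0.11215 (working shown to 5 dp, full precision carried).
Each pᵢ log₂ pᵢ term: 0.07477×(-3.74147)=-0.27974, 0.73832×(-0.43769)=-0.32315, 0.04673×(-4.41954)=-0.20652, 0.02804×(-5.15650)=-0.14457, 0.11215×(-3.15650)=-0.35400.
Sum = -1.30798, so H' = 1.308.

1.308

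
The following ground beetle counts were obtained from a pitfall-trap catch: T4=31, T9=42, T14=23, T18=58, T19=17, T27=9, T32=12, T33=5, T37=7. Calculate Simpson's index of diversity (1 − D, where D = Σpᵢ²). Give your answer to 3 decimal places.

Total N = 31+42+23+58+17+9+12+5+7 = 204, so the proportions are 0.15196, 0.20588, 0.11275, 0.28431, 0.08333, 0.04412, 0.05882, 0.02451, 0.03431 (working shown to 5 dp, full precision carried).
D = 0.15196² + 0.20588² + 0.11275² + 0.28431² + 0.08333² + 0.04412² + 0.05882² + 0.02451² + 0.03431² = 0.02309 + 0.04239 + 0.01271 + 0.08083 + 0.00694 + 0.00195 + 0.00346 + 0.00060 + 0.00118 = 0.17315.
So 1 − D = 0.82685, i.e. 0.827 to 3 decimal places.

0.827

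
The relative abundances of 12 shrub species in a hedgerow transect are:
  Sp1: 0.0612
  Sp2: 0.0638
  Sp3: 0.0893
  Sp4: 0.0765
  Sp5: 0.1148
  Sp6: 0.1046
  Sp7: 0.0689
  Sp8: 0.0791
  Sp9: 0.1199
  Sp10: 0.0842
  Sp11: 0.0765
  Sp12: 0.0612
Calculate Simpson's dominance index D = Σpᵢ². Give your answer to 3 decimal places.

D = 0.0612² + 0.0638² + 0.0893² + 0.0765² + 0.1148² + 0.1046² + 0.0689² + 0.0791² + 0.1199² + 0.0842² + 0.0765² + 0.0612² = 0.00375 + 0.00407 + 0.00797 + 0.00585 + 0.01318 + 0.01094 + 0.00475 + 0.00626 + 0.01438 + 0.00709 + 0.00585 + 0.00375 = 0.08783 (working shown to 5 dp, full precision carried).
To 3 decimal places, D = 0.088.

0.088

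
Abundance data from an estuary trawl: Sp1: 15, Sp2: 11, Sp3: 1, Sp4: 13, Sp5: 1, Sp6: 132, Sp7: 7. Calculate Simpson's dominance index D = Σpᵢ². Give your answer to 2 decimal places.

Total N = 15+11+1+13+1+132+7 = 180, so the proportions are 0.0833, 0.0611, 0.0056, 0.0722, 0.0056, 0.7333, 0.0389 (working shown to 4 dp, full precision carried).
D = 0.0833² + 0.0611² + 0.0056² + 0.0722² + 0.0056² + 0.7333² + 0.0389² = 0.0069 + 0.0037 + 0.0000 + 0.0052 + 0.0000 + 0.5378 + 0.0015 = 0.5552.
To 2 decimal places, D = 0.56.

0.56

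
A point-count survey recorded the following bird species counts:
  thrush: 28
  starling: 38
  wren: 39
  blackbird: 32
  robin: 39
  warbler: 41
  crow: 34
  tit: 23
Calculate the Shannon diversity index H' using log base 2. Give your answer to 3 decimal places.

2.978

Total N = 28+38+39+32+39+41+34+23 = 274, so the proportions are 0.10219, 0.13869, 0.14234, 0.11679, 0.14234, 0.14964, 0.12409, 0.08394 (working shown to 5 dp, full precision carried).
Each pᵢ log₂ pᵢ term: 0.10219×(-3.29068)=-0.33627, 0.13869×(-2.85010)=-0.39527, 0.14234×(-2.81263)=-0.40034, 0.11679×(-3.09803)=-0.36181, 0.14234×(-2.81263)=-0.40034, 0.14964×(-2.74048)=-0.41007, 0.12409×(-3.01057)=-0.37357, 0.08394×(-3.57447)=-0.30005.
Sum = -2.97773, so H' = 2.978.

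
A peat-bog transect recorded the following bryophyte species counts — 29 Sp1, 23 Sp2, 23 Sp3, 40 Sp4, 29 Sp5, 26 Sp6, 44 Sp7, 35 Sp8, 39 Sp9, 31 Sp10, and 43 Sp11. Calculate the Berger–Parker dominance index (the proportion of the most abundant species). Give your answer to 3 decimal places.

Total N = 29+23+23+40+29+26+44+35+39+31+43 = 362, so the proportions are 0.08011, 0.06354, 0.06354, 0.1105, 0.08011, 0.07182, 0.12155, 0.09669, 0.10773, 0.08564, 0.11878 (working shown to 5 dp, full precision carried).
The largest proportion is 0.12155, i.e. d = 0.122 to 3 decimal places.

0.122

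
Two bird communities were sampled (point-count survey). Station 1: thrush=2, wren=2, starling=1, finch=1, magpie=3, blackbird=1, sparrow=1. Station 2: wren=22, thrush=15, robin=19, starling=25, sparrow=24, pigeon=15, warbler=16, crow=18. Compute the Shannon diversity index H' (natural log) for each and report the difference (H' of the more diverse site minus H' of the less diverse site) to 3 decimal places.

0.215

Station 1: N=11, proportions 0.181818, 0.181818, 0.090909, 0.090909, 0.272727, 0.090909, 0.090909, giving H' = 1.846220 (working shown to 6 dp, full precision carried).
Station 2: N=154, proportions 0.142857, 0.097403, 0.123377, 0.162338, 0.155844, 0.097403, 0.103896, 0.116883, giving H' = 2.060835.
Difference = |1.846220 − 2.060835| = 0.214615, i.e. 0.215 to 3 decimal places.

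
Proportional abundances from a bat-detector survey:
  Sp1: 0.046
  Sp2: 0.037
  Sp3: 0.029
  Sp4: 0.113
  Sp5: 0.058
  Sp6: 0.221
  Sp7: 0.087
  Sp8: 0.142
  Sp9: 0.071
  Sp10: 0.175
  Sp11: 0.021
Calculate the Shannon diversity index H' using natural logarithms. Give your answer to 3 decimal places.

Each pᵢ ln pᵢ term (working shown to 5 dp, full precision carried): 0.046×(-3.07911)=-0.14164, 0.037×(-3.29684)=-0.12198, 0.029×(-3.54046)=-0.10267, 0.113×(-2.18037)=-0.24638, 0.058×(-2.84731)=-0.16514, 0.221×(-1.50959)=-0.33362, 0.087×(-2.44185)=-0.21244, 0.142×(-1.95193)=-0.27717, 0.071×(-2.64508)=-0.18780, 0.175×(-1.74297)=-0.30502, 0.021×(-3.86323)=-0.08113.
Sum = -2.17500, so H' = 2.175.

2.175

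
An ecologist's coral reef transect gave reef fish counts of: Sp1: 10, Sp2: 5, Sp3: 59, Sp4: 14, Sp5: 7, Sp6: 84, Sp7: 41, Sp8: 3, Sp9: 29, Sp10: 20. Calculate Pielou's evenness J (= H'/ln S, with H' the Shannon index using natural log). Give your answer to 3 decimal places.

Total N = 10+5+59+14+7+84+41+3+29+20 = 272, so the proportions are 0.03676, 0.01838, 0.21691, 0.05147, 0.02574, 0.30882, 0.15074, 0.01103, 0.10662, 0.07353 (working shown to 5 dp, full precision carried).
H' = −Σ pᵢ ln pᵢ = −((-0.12144) + (-0.07346) + (-0.33150) + (-0.15270) + (-0.09419) + (-0.36286) + (-0.28523) + (-0.04971) + (-0.23866) + (-0.19192)) = 1.90167.
With S = 10 species, ln S = 2.30259, so J = 1.90167/2.30259 = 0.82589, i.e. 0.826 to 3 decimal places.

0.826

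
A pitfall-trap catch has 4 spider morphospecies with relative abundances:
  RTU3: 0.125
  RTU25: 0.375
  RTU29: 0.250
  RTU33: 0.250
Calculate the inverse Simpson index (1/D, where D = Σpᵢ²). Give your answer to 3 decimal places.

3.556

D = 0.125² + 0.375² + 0.25² + 0.25² = 0.0156250 + 0.1406250 + 0.0625000 + 0.0625000 = 0.2812500 (working shown to 7 dp, full precision carried).
So 1/D = 3.55556, i.e. 3.556 to 3 decimal places.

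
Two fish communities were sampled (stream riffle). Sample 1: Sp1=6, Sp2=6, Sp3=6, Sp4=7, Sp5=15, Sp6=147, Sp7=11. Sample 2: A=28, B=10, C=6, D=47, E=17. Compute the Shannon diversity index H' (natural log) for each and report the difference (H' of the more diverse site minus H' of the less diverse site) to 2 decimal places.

Sample 1: N=198, proportions 0.0303, 0.0303, 0.0303, 0.0354, 0.0758, 0.7424, 0.0556, giving H' = 1.0132 (working shown to 4 dp, full precision carried).
Sample 2: N=108, proportions 0.2593, 0.0926, 0.0556, 0.4352, 0.1574, giving H' = 1.3840.
Difference = |1.0132 − 1.3840| = 0.3708, i.e. 0.37 to 2 decimal places.

0.37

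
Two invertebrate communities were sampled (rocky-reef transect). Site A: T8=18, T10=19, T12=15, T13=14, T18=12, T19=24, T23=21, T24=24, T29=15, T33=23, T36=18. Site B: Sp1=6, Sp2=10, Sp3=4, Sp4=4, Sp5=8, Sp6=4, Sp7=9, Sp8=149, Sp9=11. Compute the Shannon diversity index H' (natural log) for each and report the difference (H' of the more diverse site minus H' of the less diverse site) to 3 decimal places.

Site A: N=203, proportions 0.08866995, 0.09359606, 0.07389163, 0.06896552, 0.0591133, 0.1182266, 0.10344828, 0.1182266, 0.07389163, 0.11330049, 0.08866995, giving H' = 2.37427576 (working shown to 8 dp, full precision carried).
Site B: N=205, proportions 0.02926829, 0.04878049, 0.0195122, 0.0195122, 0.03902439, 0.0195122, 0.04390244, 0.72682927, 0.05365854, giving H' = 1.13380344.
Difference = |2.37427576 − 1.13380344| = 1.24047232, i.e. 1.240 to 3 decimal places.

1.240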